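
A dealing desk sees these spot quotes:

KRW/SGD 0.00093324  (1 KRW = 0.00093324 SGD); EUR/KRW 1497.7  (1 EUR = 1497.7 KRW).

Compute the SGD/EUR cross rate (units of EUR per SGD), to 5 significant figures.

1 SGD ÷ 0.00093324 = 1071.54 KRW
1071.54 KRW ÷ 1497.7 = 0.715454 EUR

SGD/EUR = 0.71545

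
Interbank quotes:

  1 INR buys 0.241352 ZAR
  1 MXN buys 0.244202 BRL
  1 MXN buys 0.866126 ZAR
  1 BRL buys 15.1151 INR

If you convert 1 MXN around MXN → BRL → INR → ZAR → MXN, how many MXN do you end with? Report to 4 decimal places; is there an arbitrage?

1.0286 (arbitrage exists)

Around MXN → BRL → INR → ZAR → MXN: 1 × 0.244202 × 15.1151 × 0.241352 ÷ 0.866126 = 1.028561
Product > 1; profitable direction is MXN → BRL → INR → ZAR → MXN.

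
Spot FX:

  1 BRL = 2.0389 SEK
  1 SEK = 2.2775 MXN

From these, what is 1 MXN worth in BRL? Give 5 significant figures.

MXN/BRL = 0.21535

1 MXN ÷ 2.2775 = 0.439078 SEK
0.439078 SEK ÷ 2.0389 = 0.21535 BRL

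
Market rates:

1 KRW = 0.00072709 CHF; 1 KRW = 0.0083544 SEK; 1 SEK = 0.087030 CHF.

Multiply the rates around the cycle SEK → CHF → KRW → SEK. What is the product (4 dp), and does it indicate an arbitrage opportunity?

Around SEK → CHF → KRW → SEK: 1 × 0.087030 ÷ 0.00072709 × 0.0083544 = 0.999991
Product ≈ 1 (deviation 0.001%, within rounding noise).

1.0000 (no arbitrage)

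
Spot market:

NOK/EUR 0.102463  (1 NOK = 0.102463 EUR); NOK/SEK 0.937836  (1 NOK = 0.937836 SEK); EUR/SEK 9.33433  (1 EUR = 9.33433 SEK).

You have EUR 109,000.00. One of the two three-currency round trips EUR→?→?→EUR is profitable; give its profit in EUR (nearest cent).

Profit: EUR 2,160.33

Profitable loop is EUR → SEK → NOK → EUR:
EUR 109,000.00 × 9.33433 = SEK 1,017,441.97
SEK 1,017,441.97 ÷ 0.937836 = NOK 1,084,882.61
NOK 1,084,882.61 × 0.102463 = EUR 111,160.33
Profit = EUR 111,160.33 − EUR 109,000.00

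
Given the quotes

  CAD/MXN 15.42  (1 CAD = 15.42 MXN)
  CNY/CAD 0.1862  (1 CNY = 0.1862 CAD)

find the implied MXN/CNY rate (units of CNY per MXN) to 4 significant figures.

1 MXN ÷ 15.42 = 0.0648508 CAD
0.0648508 CAD ÷ 0.1862 = 0.348286 CNY

MXN/CNY = 0.3483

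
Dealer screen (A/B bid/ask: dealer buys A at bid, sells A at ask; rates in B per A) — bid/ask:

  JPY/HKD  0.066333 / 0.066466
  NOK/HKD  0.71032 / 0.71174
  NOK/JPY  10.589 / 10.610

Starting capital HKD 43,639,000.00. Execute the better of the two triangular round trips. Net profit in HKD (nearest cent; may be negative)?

Best loop HKD → JPY → NOK → HKD:
HKD 43,639,000.00 ÷ 0.066466 (buy JPY at ask) = JPY 656,561,249
JPY 656,561,249 ÷ 10.610 (buy NOK at ask) = NOK 61,881,361.86
NOK 61,881,361.86 × 0.71032 (sell NOK at bid) = HKD 43,955,568.96

Net profit: HKD 316,568.96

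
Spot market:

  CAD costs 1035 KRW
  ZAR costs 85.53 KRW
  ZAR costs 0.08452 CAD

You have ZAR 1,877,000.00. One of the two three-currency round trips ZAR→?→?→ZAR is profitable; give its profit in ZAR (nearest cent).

Profit: ZAR 42,754.25

Profitable loop is ZAR → CAD → KRW → ZAR:
ZAR 1,877,000.00 × 0.08452 = CAD 158,644.04
CAD 158,644.04 × 1035 = KRW 164,196,581
KRW 164,196,581 ÷ 85.53 = ZAR 1,919,754.25
Profit = ZAR 1,919,754.25 − ZAR 1,877,000.00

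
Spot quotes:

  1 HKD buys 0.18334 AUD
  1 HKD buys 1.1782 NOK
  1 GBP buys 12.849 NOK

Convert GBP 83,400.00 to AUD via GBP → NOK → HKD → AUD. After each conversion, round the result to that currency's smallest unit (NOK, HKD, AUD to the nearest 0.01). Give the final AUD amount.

GBP 83,400.00 × 12.849 = NOK 1,071,606.60
NOK 1,071,606.60 ÷ 1.1782 = HKD 909,528.60
HKD 909,528.60 × 0.18334 = AUD 166,752.97

AUD 166,752.97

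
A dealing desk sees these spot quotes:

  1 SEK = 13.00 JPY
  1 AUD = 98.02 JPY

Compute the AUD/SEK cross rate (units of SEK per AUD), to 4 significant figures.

AUD/SEK = 7.540

1 AUD × 98.02 = 98.02 JPY
98.02 JPY ÷ 13.00 = 7.54 SEK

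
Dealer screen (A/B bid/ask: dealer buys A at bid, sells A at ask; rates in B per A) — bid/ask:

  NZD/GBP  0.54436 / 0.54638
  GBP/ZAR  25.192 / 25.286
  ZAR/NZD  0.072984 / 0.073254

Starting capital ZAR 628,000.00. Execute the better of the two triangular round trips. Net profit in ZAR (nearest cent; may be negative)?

Net profit: ZAR 544.69

Best loop ZAR → NZD → GBP → ZAR:
ZAR 628,000.00 × 0.072984 (sell ZAR at bid) = NZD 45,833.95
NZD 45,833.95 × 0.54436 (sell NZD at bid) = GBP 24,950.17
GBP 24,950.17 × 25.192 (sell GBP at bid) = ZAR 628,544.69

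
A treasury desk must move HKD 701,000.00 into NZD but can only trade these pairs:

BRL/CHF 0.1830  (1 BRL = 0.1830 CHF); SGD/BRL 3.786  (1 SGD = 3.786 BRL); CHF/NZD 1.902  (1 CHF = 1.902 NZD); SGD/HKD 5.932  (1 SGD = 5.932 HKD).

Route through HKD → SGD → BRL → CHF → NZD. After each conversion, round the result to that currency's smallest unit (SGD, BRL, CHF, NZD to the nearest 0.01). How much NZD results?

HKD 701,000.00 ÷ 5.932 = SGD 118,172.62
SGD 118,172.62 × 3.786 = BRL 447,401.54
BRL 447,401.54 × 0.1830 = CHF 81,874.48
CHF 81,874.48 × 1.902 = NZD 155,725.26

NZD 155,725.26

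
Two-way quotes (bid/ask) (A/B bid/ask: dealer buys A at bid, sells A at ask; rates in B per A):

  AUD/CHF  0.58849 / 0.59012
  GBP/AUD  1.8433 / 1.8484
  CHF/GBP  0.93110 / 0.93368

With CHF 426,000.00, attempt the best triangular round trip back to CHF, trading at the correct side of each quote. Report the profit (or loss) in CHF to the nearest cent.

Best loop CHF → GBP → AUD → CHF:
CHF 426,000.00 × 0.93110 (sell CHF at bid) = GBP 396,648.60
GBP 396,648.60 × 1.8433 (sell GBP at bid) = AUD 731,142.36
AUD 731,142.36 × 0.58849 (sell AUD at bid) = CHF 430,269.97

Net profit: CHF 4,269.97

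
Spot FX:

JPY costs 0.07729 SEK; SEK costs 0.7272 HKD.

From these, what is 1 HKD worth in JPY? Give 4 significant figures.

1 HKD ÷ 0.7272 = 1.37514 SEK
1.37514 SEK ÷ 0.07729 = 17.7919 JPY

HKD/JPY = 17.79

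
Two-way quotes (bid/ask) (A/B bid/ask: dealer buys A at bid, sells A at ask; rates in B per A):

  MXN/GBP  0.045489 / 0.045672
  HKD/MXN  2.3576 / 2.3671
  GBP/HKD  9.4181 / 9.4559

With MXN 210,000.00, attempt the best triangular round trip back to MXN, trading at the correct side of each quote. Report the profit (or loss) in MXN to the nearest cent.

Net profit: MXN 2,109.00

Best loop MXN → GBP → HKD → MXN:
MXN 210,000.00 × 0.045489 (sell MXN at bid) = GBP 9,552.69
GBP 9,552.69 × 9.4181 (sell GBP at bid) = HKD 89,968.19
HKD 89,968.19 × 2.3576 (sell HKD at bid) = MXN 212,109.00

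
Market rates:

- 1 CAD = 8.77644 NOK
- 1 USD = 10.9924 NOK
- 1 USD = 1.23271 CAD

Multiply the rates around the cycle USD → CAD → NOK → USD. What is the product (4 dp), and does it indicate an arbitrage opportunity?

0.9842 (arbitrage exists)

Around USD → CAD → NOK → USD: 1 × 1.23271 × 8.77644 ÷ 10.9924 = 0.984208
Product < 1; profitable direction is USD → NOK → CAD → USD.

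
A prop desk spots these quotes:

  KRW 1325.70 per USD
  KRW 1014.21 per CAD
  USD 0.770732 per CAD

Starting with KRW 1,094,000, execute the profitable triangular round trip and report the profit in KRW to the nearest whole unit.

Profitable loop is KRW → CAD → USD → KRW:
KRW 1,094,000 ÷ 1014.21 = CAD 1,078.67
CAD 1,078.67 × 0.770732 = USD 831.37
USD 831.37 × 1325.70 = KRW 1,102,143
Profit = KRW 1,102,143 − KRW 1,094,000

Profit: KRW 8,143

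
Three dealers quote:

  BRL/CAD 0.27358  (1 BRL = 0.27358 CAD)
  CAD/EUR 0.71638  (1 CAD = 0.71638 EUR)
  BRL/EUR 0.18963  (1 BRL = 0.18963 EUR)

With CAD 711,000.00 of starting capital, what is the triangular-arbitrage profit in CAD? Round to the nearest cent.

Profitable loop is CAD → EUR → BRL → CAD:
CAD 711,000.00 × 0.71638 = EUR 509,346.18
EUR 509,346.18 ÷ 0.18963 = BRL 2,686,000.00
BRL 2,686,000.00 × 0.27358 = CAD 734,835.88
Profit = CAD 734,835.88 − CAD 711,000.00

Profit: CAD 23,835.88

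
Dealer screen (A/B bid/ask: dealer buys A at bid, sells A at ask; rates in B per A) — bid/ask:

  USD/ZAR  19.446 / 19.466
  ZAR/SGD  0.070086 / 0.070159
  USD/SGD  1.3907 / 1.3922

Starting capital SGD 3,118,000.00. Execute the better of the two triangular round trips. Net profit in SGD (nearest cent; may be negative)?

Net profit: SGD 57,041.87

Best loop SGD → ZAR → USD → SGD:
SGD 3,118,000.00 ÷ 0.070159 (buy ZAR at ask) = ZAR 44,441,910.52
ZAR 44,441,910.52 ÷ 19.466 (buy USD at ask) = USD 2,283,053.04
USD 2,283,053.04 × 1.3907 (sell USD at bid) = SGD 3,175,041.87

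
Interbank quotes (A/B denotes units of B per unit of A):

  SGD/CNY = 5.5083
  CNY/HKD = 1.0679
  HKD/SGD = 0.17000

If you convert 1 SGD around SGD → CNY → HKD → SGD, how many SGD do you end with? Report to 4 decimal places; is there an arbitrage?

1.0000 (no arbitrage)

Around SGD → CNY → HKD → SGD: 1 × 5.5083 × 1.0679 × 0.17000 = 0.999993
Product ≈ 1 (deviation 0.001%, within rounding noise).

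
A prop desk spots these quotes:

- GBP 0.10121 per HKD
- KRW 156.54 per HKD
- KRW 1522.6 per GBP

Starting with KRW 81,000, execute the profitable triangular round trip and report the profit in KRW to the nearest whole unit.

Profitable loop is KRW → GBP → HKD → KRW:
KRW 81,000 ÷ 1522.6 = GBP 53.20
GBP 53.20 ÷ 0.10121 = HKD 525.62
HKD 525.62 × 156.54 = KRW 82,281
Profit = KRW 82,281 − KRW 81,000

Profit: KRW 1,281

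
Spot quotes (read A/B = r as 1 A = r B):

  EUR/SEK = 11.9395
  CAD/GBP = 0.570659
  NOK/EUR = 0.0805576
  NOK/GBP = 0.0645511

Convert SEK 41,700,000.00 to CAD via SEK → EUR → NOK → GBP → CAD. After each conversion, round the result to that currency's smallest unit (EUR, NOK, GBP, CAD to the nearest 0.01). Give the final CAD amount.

SEK 41,700,000.00 ÷ 11.9395 = EUR 3,492,608.57
EUR 3,492,608.57 ÷ 0.0805576 = NOK 43,355,419.85
NOK 43,355,419.85 × 0.0645511 = GBP 2,798,640.04
GBP 2,798,640.04 ÷ 0.570659 = CAD 4,904,224.83

CAD 4,904,224.83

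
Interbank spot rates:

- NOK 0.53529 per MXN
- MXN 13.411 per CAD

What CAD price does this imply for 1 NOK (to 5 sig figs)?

1 NOK ÷ 0.53529 = 1.86815 MXN
1.86815 MXN ÷ 13.411 = 0.1393 CAD

NOK/CAD = 0.13930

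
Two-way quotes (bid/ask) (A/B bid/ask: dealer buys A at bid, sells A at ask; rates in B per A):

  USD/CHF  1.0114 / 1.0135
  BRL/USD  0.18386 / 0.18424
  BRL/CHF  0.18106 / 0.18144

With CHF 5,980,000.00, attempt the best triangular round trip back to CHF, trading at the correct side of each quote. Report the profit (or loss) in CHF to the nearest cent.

Best loop CHF → BRL → USD → CHF:
CHF 5,980,000.00 ÷ 0.18144 (buy BRL at ask) = BRL 32,958,553.79
BRL 32,958,553.79 × 0.18386 (sell BRL at bid) = USD 6,059,759.70
USD 6,059,759.70 × 1.0114 (sell USD at bid) = CHF 6,128,840.96

Net profit: CHF 148,840.96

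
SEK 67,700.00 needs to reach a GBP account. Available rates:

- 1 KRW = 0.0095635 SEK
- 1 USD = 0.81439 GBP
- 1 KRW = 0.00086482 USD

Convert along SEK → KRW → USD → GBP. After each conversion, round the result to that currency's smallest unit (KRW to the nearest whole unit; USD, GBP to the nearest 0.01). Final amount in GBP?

GBP 4,985.74

SEK 67,700.00 ÷ 0.0095635 = KRW 7,078,998
KRW 7,078,998 × 0.00086482 = USD 6,122.06
USD 6,122.06 × 0.81439 = GBP 4,985.74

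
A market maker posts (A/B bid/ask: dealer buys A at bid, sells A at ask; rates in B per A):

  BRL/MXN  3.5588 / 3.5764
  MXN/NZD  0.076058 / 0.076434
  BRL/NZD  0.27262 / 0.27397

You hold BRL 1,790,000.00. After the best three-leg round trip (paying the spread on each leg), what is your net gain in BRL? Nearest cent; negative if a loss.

Best loop BRL → NZD → MXN → BRL:
BRL 1,790,000.00 × 0.27262 (sell BRL at bid) = NZD 487,989.80
NZD 487,989.80 ÷ 0.076434 (buy MXN at ask) = MXN 6,384,459.80
MXN 6,384,459.80 ÷ 3.5764 (buy BRL at ask) = BRL 1,785,163.79

Net result: BRL -4,836.21 (no profitable arbitrage after spreads)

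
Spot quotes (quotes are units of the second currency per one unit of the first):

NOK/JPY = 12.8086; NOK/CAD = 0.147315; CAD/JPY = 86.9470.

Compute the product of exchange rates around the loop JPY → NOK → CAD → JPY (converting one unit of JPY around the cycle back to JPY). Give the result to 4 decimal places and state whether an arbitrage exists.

Around JPY → NOK → CAD → JPY: 1 ÷ 12.8086 × 0.147315 × 86.9470 = 1.000000
Product ≈ 1 (deviation 0.000%, within rounding noise).

1.0000 (no arbitrage)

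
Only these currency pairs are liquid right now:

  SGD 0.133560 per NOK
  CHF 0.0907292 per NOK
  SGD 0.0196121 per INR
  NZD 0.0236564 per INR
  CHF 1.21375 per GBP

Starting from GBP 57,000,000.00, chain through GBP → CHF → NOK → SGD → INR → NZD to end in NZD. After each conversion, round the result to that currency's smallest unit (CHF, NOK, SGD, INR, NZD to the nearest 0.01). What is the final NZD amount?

GBP 57,000,000.00 × 1.21375 = CHF 69,183,750.00
CHF 69,183,750.00 ÷ 0.0907292 = NOK 762,530,144.65
NOK 762,530,144.65 × 0.133560 = SGD 101,843,526.12
SGD 101,843,526.12 ÷ 0.0196121 = INR 5,192,892,455.17
INR 5,192,892,455.17 × 0.0236564 = NZD 122,845,141.08

NZD 122,845,141.08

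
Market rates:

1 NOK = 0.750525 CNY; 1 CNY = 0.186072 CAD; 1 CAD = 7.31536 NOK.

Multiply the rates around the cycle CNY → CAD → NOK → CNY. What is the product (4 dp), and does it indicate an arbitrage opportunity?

1.0216 (arbitrage exists)

Around CNY → CAD → NOK → CNY: 1 × 0.186072 × 7.31536 × 0.750525 = 1.021602
Product > 1; profitable direction is CNY → CAD → NOK → CNY.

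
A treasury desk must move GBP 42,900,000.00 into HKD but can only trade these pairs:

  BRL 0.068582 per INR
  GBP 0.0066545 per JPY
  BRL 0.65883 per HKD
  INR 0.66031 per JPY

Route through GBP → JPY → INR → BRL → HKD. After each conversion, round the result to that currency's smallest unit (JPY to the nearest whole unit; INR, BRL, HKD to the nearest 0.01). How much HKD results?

HKD 443,125,269.37

GBP 42,900,000.00 ÷ 0.0066545 = JPY 6,446,765,347
JPY 6,446,765,347 × 0.66031 = INR 4,256,863,626.28
INR 4,256,863,626.28 × 0.068582 = BRL 291,944,221.22
BRL 291,944,221.22 ÷ 0.65883 = HKD 443,125,269.37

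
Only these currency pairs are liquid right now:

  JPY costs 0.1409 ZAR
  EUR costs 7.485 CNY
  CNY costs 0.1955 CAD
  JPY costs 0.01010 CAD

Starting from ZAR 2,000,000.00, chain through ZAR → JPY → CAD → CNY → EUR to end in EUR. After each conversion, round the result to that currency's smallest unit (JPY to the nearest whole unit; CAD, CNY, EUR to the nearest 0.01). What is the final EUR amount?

ZAR 2,000,000.00 ÷ 0.1409 = JPY 14,194,464
JPY 14,194,464 × 0.01010 = CAD 143,364.09
CAD 143,364.09 ÷ 0.1955 = CNY 733,320.15
CNY 733,320.15 ÷ 7.485 = EUR 97,971.96

EUR 97,971.96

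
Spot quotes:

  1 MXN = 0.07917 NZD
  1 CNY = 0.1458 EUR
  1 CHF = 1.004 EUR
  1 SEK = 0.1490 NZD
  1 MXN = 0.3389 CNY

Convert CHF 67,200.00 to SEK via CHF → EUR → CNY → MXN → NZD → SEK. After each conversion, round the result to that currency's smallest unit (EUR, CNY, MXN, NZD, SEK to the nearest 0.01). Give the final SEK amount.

CHF 67,200.00 × 1.004 = EUR 67,468.80
EUR 67,468.80 ÷ 0.1458 = CNY 462,748.97
CNY 462,748.97 ÷ 0.3389 = MXN 1,365,444.00
MXN 1,365,444.00 × 0.07917 = NZD 108,102.20
NZD 108,102.20 ÷ 0.1490 = SEK 725,518.12

SEK 725,518.12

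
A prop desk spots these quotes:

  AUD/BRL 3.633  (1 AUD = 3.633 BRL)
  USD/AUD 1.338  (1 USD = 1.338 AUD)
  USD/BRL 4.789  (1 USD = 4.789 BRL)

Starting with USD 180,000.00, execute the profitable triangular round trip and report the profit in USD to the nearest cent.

Profit: USD 2,704.47

Profitable loop is USD → AUD → BRL → USD:
USD 180,000.00 × 1.338 = AUD 240,840.00
AUD 240,840.00 × 3.633 = BRL 874,971.72
BRL 874,971.72 ÷ 4.789 = USD 182,704.47
Profit = USD 182,704.47 − USD 180,000.00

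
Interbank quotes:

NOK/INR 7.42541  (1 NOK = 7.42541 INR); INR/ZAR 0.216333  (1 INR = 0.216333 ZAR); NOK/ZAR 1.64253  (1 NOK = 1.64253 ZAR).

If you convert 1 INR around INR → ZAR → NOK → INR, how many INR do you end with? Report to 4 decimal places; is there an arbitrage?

Around INR → ZAR → NOK → INR: 1 × 0.216333 ÷ 1.64253 × 7.42541 = 0.977980
Product < 1; profitable direction is INR → NOK → ZAR → INR.

0.9780 (arbitrage exists)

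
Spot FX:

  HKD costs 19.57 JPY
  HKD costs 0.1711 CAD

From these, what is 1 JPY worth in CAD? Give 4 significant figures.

1 JPY ÷ 19.57 = 0.0510986 HKD
0.0510986 HKD × 0.1711 = 0.00874297 CAD

JPY/CAD = 0.008743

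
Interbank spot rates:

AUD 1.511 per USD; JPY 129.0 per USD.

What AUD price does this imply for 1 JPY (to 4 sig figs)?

JPY/AUD = 0.01171

1 JPY ÷ 129.0 = 0.00775194 USD
0.00775194 USD × 1.511 = 0.0117132 AUD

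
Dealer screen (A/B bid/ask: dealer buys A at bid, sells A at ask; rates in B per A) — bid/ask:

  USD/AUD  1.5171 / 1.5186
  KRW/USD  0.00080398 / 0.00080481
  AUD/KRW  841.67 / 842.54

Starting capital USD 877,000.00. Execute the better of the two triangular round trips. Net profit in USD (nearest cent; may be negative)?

Best loop USD → AUD → KRW → USD:
USD 877,000.00 × 1.5171 (sell USD at bid) = AUD 1,330,496.70
AUD 1,330,496.70 × 841.67 (sell AUD at bid) = KRW 1,119,839,157
KRW 1,119,839,157 × 0.00080398 (sell KRW at bid) = USD 900,328.29

Net profit: USD 23,328.29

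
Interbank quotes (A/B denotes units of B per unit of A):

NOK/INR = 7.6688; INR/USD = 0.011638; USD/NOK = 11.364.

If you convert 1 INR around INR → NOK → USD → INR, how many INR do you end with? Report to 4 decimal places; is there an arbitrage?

0.9860 (arbitrage exists)

Around INR → NOK → USD → INR: 1 ÷ 7.6688 ÷ 11.364 ÷ 0.011638 = 0.985968
Product < 1; profitable direction is INR → USD → NOK → INR.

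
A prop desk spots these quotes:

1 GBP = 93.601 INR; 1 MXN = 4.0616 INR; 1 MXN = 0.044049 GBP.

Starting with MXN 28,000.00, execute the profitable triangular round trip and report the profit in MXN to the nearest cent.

Profitable loop is MXN → GBP → INR → MXN:
MXN 28,000.00 × 0.044049 = GBP 1,233.37
GBP 1,233.37 × 93.601 = INR 115,444.85
INR 115,444.85 ÷ 4.0616 = MXN 28,423.49
Profit = MXN 28,423.49 − MXN 28,000.00

Profit: MXN 423.49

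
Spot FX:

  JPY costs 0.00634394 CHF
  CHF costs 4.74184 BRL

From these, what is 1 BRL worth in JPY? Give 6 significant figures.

1 BRL ÷ 4.74184 = 0.210889 CHF
0.210889 CHF ÷ 0.00634394 = 33.2425 JPY

BRL/JPY = 33.2425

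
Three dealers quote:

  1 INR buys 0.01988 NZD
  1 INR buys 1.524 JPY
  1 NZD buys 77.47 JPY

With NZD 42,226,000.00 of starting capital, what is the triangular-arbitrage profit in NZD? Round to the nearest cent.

Profitable loop is NZD → JPY → INR → NZD:
NZD 42,226,000.00 × 77.47 = JPY 3,271,248,220
JPY 3,271,248,220 ÷ 1.524 = INR 2,146,488,333.33
INR 2,146,488,333.33 × 0.01988 = NZD 42,672,188.07
Profit = NZD 42,672,188.07 − NZD 42,226,000.00

Profit: NZD 446,188.07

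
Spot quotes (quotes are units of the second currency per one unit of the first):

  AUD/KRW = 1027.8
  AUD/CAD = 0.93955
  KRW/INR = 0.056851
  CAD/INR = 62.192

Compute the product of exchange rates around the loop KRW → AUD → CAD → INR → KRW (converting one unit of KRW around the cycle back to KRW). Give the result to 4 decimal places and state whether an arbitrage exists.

1.0000 (no arbitrage)

Around KRW → AUD → CAD → INR → KRW: 1 ÷ 1027.8 × 0.93955 × 62.192 ÷ 0.056851 = 1.000018
Product ≈ 1 (deviation 0.002%, within rounding noise).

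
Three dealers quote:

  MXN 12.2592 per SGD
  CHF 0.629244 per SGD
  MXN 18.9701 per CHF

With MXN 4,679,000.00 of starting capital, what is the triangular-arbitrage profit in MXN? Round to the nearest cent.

Profitable loop is MXN → CHF → SGD → MXN:
MXN 4,679,000.00 ÷ 18.9701 = CHF 246,651.31
CHF 246,651.31 ÷ 0.629244 = SGD 391,980.39
SGD 391,980.39 × 12.2592 = MXN 4,805,366.01
Profit = MXN 4,805,366.01 − MXN 4,679,000.00

Profit: MXN 126,366.01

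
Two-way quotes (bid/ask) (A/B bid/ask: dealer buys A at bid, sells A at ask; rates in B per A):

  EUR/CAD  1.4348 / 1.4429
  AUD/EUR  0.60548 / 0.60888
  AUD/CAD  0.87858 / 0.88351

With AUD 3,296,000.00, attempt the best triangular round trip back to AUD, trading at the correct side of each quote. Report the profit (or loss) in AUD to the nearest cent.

Net profit: AUD 101.47

Best loop AUD → CAD → EUR → AUD:
AUD 3,296,000.00 × 0.87858 (sell AUD at bid) = CAD 2,895,799.68
CAD 2,895,799.68 ÷ 1.4429 (buy EUR at ask) = EUR 2,006,930.27
EUR 2,006,930.27 ÷ 0.60888 (buy AUD at ask) = AUD 3,296,101.47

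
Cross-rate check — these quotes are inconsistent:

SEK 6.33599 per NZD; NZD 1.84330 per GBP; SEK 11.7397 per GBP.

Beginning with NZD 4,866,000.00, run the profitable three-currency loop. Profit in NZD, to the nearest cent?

Profit: NZD 25,235.77

Profitable loop is NZD → GBP → SEK → NZD:
NZD 4,866,000.00 ÷ 1.84330 = GBP 2,639,830.74
GBP 2,639,830.74 × 11.7397 = SEK 30,990,820.92
SEK 30,990,820.92 ÷ 6.33599 = NZD 4,891,235.77
Profit = NZD 4,891,235.77 − NZD 4,866,000.00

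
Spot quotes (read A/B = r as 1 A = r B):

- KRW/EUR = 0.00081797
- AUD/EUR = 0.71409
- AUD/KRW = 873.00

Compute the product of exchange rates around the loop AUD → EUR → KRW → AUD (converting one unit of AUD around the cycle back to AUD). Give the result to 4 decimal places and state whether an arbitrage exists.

Around AUD → EUR → KRW → AUD: 1 × 0.71409 ÷ 0.00081797 ÷ 873.00 = 1.000003
Product ≈ 1 (deviation 0.000%, within rounding noise).

1.0000 (no arbitrage)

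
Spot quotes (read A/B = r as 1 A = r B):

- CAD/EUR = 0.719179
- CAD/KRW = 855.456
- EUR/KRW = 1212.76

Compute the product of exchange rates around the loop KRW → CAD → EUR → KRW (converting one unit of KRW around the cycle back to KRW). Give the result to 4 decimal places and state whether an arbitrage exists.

Around KRW → CAD → EUR → KRW: 1 ÷ 855.456 × 0.719179 × 1212.76 = 1.019563
Product > 1; profitable direction is KRW → CAD → EUR → KRW.

1.0196 (arbitrage exists)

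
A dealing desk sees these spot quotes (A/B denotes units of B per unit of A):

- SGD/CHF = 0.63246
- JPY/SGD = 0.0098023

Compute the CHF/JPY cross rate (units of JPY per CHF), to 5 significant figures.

CHF/JPY = 161.30

1 CHF ÷ 0.63246 = 1.58113 SGD
1.58113 SGD ÷ 0.0098023 = 161.302 JPY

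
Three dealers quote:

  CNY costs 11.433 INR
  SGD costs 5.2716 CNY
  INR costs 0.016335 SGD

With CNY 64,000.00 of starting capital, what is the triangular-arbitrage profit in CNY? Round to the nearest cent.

Profit: CNY 1,006.71

Profitable loop is CNY → SGD → INR → CNY:
CNY 64,000.00 ÷ 5.2716 = SGD 12,140.53
SGD 12,140.53 ÷ 0.016335 = INR 743,221.71
INR 743,221.71 ÷ 11.433 = CNY 65,006.71
Profit = CNY 65,006.71 − CNY 64,000.00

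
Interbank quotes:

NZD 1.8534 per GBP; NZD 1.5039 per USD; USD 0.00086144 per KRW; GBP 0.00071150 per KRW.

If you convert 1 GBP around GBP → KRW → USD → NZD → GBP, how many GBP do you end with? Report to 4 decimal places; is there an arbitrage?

Around GBP → KRW → USD → NZD → GBP: 1 ÷ 0.00071150 × 0.00086144 × 1.5039 ÷ 1.8534 = 0.982426
Product < 1; profitable direction is GBP → NZD → USD → KRW → GBP.

0.9824 (arbitrage exists)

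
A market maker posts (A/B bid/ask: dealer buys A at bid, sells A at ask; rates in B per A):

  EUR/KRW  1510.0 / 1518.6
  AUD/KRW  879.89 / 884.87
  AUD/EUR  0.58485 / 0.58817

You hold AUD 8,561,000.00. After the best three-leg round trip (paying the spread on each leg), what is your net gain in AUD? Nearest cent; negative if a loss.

Net result: AUD -16,897.16 (no profitable arbitrage after spreads)

Best loop AUD → EUR → KRW → AUD:
AUD 8,561,000.00 × 0.58485 (sell AUD at bid) = EUR 5,006,900.85
EUR 5,006,900.85 × 1510.0 (sell EUR at bid) = KRW 7,560,420,283
KRW 7,560,420,283 ÷ 884.87 (buy AUD at ask) = AUD 8,544,102.84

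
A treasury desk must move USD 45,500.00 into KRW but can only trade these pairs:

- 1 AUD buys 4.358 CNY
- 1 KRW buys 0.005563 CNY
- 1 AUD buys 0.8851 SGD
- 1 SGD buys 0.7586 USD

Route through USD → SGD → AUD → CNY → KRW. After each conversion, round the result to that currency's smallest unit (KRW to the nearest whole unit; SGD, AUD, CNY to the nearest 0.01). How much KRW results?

USD 45,500.00 ÷ 0.7586 = SGD 59,978.91
SGD 59,978.91 ÷ 0.8851 = AUD 67,765.12
AUD 67,765.12 × 4.358 = CNY 295,320.39
CNY 295,320.39 ÷ 0.005563 = KRW 53,086,534

KRW 53,086,534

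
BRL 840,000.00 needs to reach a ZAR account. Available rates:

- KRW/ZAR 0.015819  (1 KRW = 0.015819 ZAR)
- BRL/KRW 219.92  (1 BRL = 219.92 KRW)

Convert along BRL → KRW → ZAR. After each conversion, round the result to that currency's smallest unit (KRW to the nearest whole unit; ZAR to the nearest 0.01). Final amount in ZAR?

BRL 840,000.00 × 219.92 = KRW 184,732,800
KRW 184,732,800 × 0.015819 = ZAR 2,922,288.16

ZAR 2,922,288.16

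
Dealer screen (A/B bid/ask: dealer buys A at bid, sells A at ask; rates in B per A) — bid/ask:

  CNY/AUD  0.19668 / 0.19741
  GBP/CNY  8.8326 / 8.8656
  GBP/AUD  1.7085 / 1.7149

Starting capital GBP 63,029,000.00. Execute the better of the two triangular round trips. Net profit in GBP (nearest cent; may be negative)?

Best loop GBP → CNY → AUD → GBP:
GBP 63,029,000.00 × 8.8326 (sell GBP at bid) = CNY 556,709,945.40
CNY 556,709,945.40 × 0.19668 (sell CNY at bid) = AUD 109,493,712.06
AUD 109,493,712.06 ÷ 1.7149 (buy GBP at ask) = GBP 63,848,453.01

Net profit: GBP 819,453.01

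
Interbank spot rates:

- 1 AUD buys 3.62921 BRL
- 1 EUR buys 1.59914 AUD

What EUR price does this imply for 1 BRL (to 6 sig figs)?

BRL/EUR = 0.172306

1 BRL ÷ 3.62921 = 0.275542 AUD
0.275542 AUD ÷ 1.59914 = 0.172306 EUR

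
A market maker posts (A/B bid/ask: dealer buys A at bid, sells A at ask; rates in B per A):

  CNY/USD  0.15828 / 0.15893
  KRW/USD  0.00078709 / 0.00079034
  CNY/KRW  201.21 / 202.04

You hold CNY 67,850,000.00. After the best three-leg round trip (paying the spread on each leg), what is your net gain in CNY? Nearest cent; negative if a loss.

Net result: CNY -238,912.05 (no profitable arbitrage after spreads)

Best loop CNY → KRW → USD → CNY:
CNY 67,850,000.00 × 201.21 (sell CNY at bid) = KRW 13,652,098,500
KRW 13,652,098,500 × 0.00078709 (sell KRW at bid) = USD 10,745,430.21
USD 10,745,430.21 ÷ 0.15893 (buy CNY at ask) = CNY 67,611,087.95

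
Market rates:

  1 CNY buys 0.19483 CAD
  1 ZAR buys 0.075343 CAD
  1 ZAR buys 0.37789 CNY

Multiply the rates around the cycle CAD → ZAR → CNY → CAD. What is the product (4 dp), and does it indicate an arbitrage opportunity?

Around CAD → ZAR → CNY → CAD: 1 ÷ 0.075343 × 0.37789 × 0.19483 = 0.977188
Product < 1; profitable direction is CAD → CNY → ZAR → CAD.

0.9772 (arbitrage exists)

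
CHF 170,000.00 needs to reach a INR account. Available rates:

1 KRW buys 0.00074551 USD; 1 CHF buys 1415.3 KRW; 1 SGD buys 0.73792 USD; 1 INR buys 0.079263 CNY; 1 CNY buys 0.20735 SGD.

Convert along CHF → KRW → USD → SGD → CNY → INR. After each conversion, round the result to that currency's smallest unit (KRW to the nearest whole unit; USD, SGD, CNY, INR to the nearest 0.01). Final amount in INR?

CHF 170,000.00 × 1415.3 = KRW 240,601,000
KRW 240,601,000 × 0.00074551 = USD 179,370.45
USD 179,370.45 ÷ 0.73792 = SGD 243,075.74
SGD 243,075.74 ÷ 0.20735 = CNY 1,172,296.79
CNY 1,172,296.79 ÷ 0.079263 = INR 14,789,962.40

INR 14,789,962.40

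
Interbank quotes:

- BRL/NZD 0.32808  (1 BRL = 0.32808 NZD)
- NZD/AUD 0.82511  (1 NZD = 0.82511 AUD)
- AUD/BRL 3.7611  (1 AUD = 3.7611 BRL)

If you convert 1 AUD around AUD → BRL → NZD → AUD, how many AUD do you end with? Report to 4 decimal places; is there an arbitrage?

Around AUD → BRL → NZD → AUD: 1 × 3.7611 × 0.32808 × 0.82511 = 1.018138
Product > 1; profitable direction is AUD → BRL → NZD → AUD.

1.0181 (arbitrage exists)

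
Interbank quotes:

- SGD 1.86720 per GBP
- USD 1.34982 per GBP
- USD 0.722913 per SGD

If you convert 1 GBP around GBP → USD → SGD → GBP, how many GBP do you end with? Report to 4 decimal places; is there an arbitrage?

1.0000 (no arbitrage)

Around GBP → USD → SGD → GBP: 1 × 1.34982 ÷ 0.722913 ÷ 1.86720 = 0.999998
Product ≈ 1 (deviation 0.000%, within rounding noise).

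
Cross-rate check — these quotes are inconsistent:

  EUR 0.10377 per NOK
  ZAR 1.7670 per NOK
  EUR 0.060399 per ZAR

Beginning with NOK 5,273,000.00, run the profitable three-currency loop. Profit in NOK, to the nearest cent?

Profitable loop is NOK → ZAR → EUR → NOK:
NOK 5,273,000.00 × 1.7670 = ZAR 9,317,391.00
ZAR 9,317,391.00 × 0.060399 = EUR 562,761.10
EUR 562,761.10 ÷ 0.10377 = NOK 5,423,157.94
Profit = NOK 5,423,157.94 − NOK 5,273,000.00

Profit: NOK 150,157.94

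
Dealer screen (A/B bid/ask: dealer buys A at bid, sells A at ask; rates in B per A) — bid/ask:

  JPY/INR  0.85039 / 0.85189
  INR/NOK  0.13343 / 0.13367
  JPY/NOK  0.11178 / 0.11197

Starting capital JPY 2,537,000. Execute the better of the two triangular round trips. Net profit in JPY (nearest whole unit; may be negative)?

Best loop JPY → INR → NOK → JPY:
JPY 2,537,000 × 0.85039 (sell JPY at bid) = INR 2,157,439.43
INR 2,157,439.43 × 0.13343 (sell INR at bid) = NOK 287,867.14
NOK 287,867.14 ÷ 0.11197 (buy JPY at ask) = JPY 2,570,931

Net profit: JPY 33,931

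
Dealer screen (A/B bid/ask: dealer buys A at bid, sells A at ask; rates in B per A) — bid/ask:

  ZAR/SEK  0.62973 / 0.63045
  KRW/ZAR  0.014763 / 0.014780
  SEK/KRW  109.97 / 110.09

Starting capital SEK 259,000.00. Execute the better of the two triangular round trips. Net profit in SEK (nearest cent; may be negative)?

Net profit: SEK 5,790.86

Best loop SEK → KRW → ZAR → SEK:
SEK 259,000.00 × 109.97 (sell SEK at bid) = KRW 28,482,230
KRW 28,482,230 × 0.014763 (sell KRW at bid) = ZAR 420,483.16
ZAR 420,483.16 × 0.62973 (sell ZAR at bid) = SEK 264,790.86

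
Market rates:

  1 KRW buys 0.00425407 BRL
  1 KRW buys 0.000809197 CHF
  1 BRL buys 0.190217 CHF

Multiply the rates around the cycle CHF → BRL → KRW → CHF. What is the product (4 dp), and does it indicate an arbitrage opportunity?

Around CHF → BRL → KRW → CHF: 1 ÷ 0.190217 ÷ 0.00425407 × 0.000809197 = 1.000001
Product ≈ 1 (deviation 0.000%, within rounding noise).

1.0000 (no arbitrage)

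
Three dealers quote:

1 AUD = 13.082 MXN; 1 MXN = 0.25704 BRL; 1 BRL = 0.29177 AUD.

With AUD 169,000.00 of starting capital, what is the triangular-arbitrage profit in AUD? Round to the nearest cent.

Profit: AUD 3,254.75

Profitable loop is AUD → BRL → MXN → AUD:
AUD 169,000.00 ÷ 0.29177 = BRL 579,223.36
BRL 579,223.36 ÷ 0.25704 = MXN 2,253,436.67
MXN 2,253,436.67 ÷ 13.082 = AUD 172,254.75
Profit = AUD 172,254.75 − AUD 169,000.00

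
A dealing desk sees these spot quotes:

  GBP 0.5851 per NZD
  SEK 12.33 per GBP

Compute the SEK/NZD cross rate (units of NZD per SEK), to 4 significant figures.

1 SEK ÷ 12.33 = 0.081103 GBP
0.081103 GBP ÷ 0.5851 = 0.138614 NZD

SEK/NZD = 0.1386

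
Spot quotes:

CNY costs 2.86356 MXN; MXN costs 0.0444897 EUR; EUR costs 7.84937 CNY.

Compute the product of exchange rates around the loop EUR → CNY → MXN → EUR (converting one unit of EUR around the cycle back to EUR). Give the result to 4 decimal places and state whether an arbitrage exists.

1.0000 (no arbitrage)

Around EUR → CNY → MXN → EUR: 1 × 7.84937 × 2.86356 × 0.0444897 = 1.000001
Product ≈ 1 (deviation 0.000%, within rounding noise).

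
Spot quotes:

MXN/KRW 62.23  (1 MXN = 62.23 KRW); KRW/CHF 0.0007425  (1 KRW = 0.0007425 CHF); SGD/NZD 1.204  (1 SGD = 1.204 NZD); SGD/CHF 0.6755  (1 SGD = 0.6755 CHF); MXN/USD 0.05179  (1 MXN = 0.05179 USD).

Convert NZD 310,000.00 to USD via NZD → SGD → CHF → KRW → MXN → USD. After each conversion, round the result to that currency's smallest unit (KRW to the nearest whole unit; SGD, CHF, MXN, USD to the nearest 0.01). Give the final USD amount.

NZD 310,000.00 ÷ 1.204 = SGD 257,475.08
SGD 257,475.08 × 0.6755 = CHF 173,924.42
CHF 173,924.42 ÷ 0.0007425 = KRW 234,241,643
KRW 234,241,643 ÷ 62.23 = MXN 3,764,127.32
MXN 3,764,127.32 × 0.05179 = USD 194,944.15

USD 194,944.15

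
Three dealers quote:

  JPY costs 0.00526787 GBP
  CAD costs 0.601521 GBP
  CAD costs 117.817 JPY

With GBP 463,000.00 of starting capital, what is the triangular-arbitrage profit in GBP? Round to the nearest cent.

Profitable loop is GBP → CAD → JPY → GBP:
GBP 463,000.00 ÷ 0.601521 = CAD 769,715.44
CAD 769,715.44 × 117.817 = JPY 90,685,564
JPY 90,685,564 × 0.00526787 = GBP 477,719.76
Profit = GBP 477,719.76 − GBP 463,000.00

Profit: GBP 14,719.76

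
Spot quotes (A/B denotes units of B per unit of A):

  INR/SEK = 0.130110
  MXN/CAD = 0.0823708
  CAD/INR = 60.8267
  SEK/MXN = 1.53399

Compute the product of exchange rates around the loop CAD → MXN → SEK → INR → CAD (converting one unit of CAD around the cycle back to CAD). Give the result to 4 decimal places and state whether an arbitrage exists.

1.0000 (no arbitrage)

Around CAD → MXN → SEK → INR → CAD: 1 ÷ 0.0823708 ÷ 1.53399 ÷ 0.130110 ÷ 60.8267 = 0.999998
Product ≈ 1 (deviation 0.000%, within rounding noise).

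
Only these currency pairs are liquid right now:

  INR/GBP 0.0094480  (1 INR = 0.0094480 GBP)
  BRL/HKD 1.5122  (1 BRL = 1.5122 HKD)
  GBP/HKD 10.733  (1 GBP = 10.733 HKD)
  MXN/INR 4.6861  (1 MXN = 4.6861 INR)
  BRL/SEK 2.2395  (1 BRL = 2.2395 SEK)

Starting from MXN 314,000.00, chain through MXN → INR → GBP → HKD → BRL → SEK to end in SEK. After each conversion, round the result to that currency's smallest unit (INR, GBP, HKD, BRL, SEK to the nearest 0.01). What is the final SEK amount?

MXN 314,000.00 × 4.6861 = INR 1,471,435.40
INR 1,471,435.40 × 0.0094480 = GBP 13,902.12
GBP 13,902.12 × 10.733 = HKD 149,211.45
HKD 149,211.45 ÷ 1.5122 = BRL 98,671.77
BRL 98,671.77 × 2.2395 = SEK 220,975.43

SEK 220,975.43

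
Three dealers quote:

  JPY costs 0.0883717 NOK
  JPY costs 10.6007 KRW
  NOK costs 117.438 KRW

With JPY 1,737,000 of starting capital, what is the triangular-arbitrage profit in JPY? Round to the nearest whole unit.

Profitable loop is JPY → KRW → NOK → JPY:
JPY 1,737,000 × 10.6007 = KRW 18,413,416
KRW 18,413,416 ÷ 117.438 = NOK 156,792.66
NOK 156,792.66 ÷ 0.0883717 = JPY 1,774,241
Profit = JPY 1,774,241 − JPY 1,737,000

Profit: JPY 37,241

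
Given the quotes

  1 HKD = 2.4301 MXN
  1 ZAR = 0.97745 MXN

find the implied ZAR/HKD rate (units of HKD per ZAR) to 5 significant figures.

ZAR/HKD = 0.40223

1 ZAR × 0.97745 = 0.97745 MXN
0.97745 MXN ÷ 2.4301 = 0.402226 HKD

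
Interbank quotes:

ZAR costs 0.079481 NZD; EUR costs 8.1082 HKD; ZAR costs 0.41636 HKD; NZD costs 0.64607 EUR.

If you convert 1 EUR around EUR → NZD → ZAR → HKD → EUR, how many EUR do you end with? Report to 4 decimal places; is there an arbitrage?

1.0000 (no arbitrage)

Around EUR → NZD → ZAR → HKD → EUR: 1 ÷ 0.64607 ÷ 0.079481 × 0.41636 ÷ 8.1082 = 1.000004
Product ≈ 1 (deviation 0.000%, within rounding noise).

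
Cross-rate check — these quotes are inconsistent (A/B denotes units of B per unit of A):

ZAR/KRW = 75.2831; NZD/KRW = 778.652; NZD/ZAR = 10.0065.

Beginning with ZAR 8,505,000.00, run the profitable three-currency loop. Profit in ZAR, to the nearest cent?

Profitable loop is ZAR → NZD → KRW → ZAR:
ZAR 8,505,000.00 ÷ 10.0065 = NZD 849,947.53
NZD 849,947.53 × 778.652 = KRW 661,813,347
KRW 661,813,347 ÷ 75.2831 = ZAR 8,790,994.89
Profit = ZAR 8,790,994.89 − ZAR 8,505,000.00

Profit: ZAR 285,994.89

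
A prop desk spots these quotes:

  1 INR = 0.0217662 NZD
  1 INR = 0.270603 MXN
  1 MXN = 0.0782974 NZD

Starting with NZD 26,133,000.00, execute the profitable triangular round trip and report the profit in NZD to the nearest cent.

Profit: NZD 713,763.44

Profitable loop is NZD → MXN → INR → NZD:
NZD 26,133,000.00 ÷ 0.0782974 = MXN 333,765,872.17
MXN 333,765,872.17 ÷ 0.270603 = INR 1,233,415,269.51
INR 1,233,415,269.51 × 0.0217662 = NZD 26,846,763.44
Profit = NZD 26,846,763.44 − NZD 26,133,000.00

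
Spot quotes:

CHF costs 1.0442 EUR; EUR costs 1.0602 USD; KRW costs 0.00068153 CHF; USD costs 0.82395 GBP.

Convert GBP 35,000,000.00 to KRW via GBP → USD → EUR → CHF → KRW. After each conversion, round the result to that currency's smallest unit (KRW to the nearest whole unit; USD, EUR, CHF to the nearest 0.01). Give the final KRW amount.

GBP 35,000,000.00 ÷ 0.82395 = USD 42,478,305.72
USD 42,478,305.72 ÷ 1.0602 = EUR 40,066,313.64
EUR 40,066,313.64 ÷ 1.0442 = CHF 38,370,344.42
CHF 38,370,344.42 ÷ 0.00068153 = KRW 56,300,301,410

KRW 56,300,301,410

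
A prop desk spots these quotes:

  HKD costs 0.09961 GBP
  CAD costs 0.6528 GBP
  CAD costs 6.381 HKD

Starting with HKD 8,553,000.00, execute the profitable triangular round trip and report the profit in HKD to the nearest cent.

Profit: HKD 231,295.42

Profitable loop is HKD → CAD → GBP → HKD:
HKD 8,553,000.00 ÷ 6.381 = CAD 1,340,385.52
CAD 1,340,385.52 × 0.6528 = GBP 875,003.67
GBP 875,003.67 ÷ 0.09961 = HKD 8,784,295.42
Profit = HKD 8,784,295.42 − HKD 8,553,000.00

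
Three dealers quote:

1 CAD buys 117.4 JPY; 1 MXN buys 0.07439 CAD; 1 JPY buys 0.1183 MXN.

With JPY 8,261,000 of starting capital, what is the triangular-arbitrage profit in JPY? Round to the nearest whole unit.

Profitable loop is JPY → MXN → CAD → JPY:
JPY 8,261,000 × 0.1183 = MXN 977,276.30
MXN 977,276.30 × 0.07439 = CAD 72,699.58
CAD 72,699.58 × 117.4 = JPY 8,534,931
Profit = JPY 8,534,931 − JPY 8,261,000

Profit: JPY 273,931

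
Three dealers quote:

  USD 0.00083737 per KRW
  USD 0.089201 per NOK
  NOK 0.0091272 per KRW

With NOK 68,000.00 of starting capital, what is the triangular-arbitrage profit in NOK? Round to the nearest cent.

Profitable loop is NOK → KRW → USD → NOK:
NOK 68,000.00 ÷ 0.0091272 = KRW 7,450,259
KRW 7,450,259 × 0.00083737 = USD 6,238.62
USD 6,238.62 ÷ 0.089201 = NOK 69,938.94
Profit = NOK 69,938.94 − NOK 68,000.00

Profit: NOK 1,938.94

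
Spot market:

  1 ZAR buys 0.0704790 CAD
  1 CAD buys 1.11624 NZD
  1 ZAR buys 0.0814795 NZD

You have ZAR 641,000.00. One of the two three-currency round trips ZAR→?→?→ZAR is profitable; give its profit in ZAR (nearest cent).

Profit: ZAR 22,879.21

Profitable loop is ZAR → NZD → CAD → ZAR:
ZAR 641,000.00 × 0.0814795 = NZD 52,228.36
NZD 52,228.36 ÷ 1.11624 = CAD 46,789.54
CAD 46,789.54 ÷ 0.0704790 = ZAR 663,879.21
Profit = ZAR 663,879.21 − ZAR 641,000.00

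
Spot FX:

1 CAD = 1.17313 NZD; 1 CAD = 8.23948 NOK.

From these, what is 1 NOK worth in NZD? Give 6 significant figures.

NOK/NZD = 0.142379

1 NOK ÷ 8.23948 = 0.121367 CAD
0.121367 CAD × 1.17313 = 0.142379 NZD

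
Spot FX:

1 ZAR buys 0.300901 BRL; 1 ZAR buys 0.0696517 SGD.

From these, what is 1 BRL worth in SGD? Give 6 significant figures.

BRL/SGD = 0.231477

1 BRL ÷ 0.300901 = 3.32335 ZAR
3.32335 ZAR × 0.0696517 = 0.231477 SGD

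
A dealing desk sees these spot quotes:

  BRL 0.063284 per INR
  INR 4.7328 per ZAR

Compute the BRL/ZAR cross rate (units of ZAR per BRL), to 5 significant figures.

1 BRL ÷ 0.063284 = 15.8018 INR
15.8018 INR ÷ 4.7328 = 3.33878 ZAR

BRL/ZAR = 3.3388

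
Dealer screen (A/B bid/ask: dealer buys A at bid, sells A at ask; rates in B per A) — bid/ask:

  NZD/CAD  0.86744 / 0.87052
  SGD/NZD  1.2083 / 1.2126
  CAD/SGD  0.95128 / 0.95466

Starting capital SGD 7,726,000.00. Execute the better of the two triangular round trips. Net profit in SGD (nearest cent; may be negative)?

Net result: SGD -22,691.51 (no profitable arbitrage after spreads)

Best loop SGD → NZD → CAD → SGD:
SGD 7,726,000.00 × 1.2083 (sell SGD at bid) = NZD 9,335,325.80
NZD 9,335,325.80 × 0.86744 (sell NZD at bid) = CAD 8,097,835.01
CAD 8,097,835.01 × 0.95128 (sell CAD at bid) = SGD 7,703,308.49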